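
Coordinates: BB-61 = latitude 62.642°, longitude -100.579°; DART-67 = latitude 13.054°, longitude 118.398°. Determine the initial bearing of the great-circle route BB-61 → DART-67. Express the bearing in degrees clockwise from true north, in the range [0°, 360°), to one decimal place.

Δλ = -141.0230°
y = sin Δλ · cos φ₂ = -0.612753
x = cos φ₁ sin φ₂ − sin φ₁ cos φ₂ cos Δλ = 0.776404
θ = atan2(y, x) = -38.2812° → 321.7188° (mod 360°)

321.7°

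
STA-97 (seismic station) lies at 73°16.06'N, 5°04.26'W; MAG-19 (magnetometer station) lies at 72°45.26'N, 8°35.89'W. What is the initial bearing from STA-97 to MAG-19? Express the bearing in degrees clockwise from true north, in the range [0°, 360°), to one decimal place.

245.2°

STA-97: φ = +73.26767°, λ = -5.07100°
MAG-19: φ = +72.75433°, λ = -8.59817°
Δλ = -3.5272°
y = sin Δλ · cos φ₂ = -0.018239
x = cos φ₁ sin φ₂ − sin φ₁ cos φ₂ cos Δλ = -0.008421
θ = atan2(y, x) = -114.7836° → 245.2164° (mod 360°)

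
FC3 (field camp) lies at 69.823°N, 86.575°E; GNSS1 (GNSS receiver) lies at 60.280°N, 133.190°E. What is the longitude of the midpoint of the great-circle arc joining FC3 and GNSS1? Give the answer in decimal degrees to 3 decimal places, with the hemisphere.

Bx = cos φ₂ cos Δλ = 0.340537,  By = cos φ₂ sin Δλ = 0.360297
φₘ = atan2(sin φ₁ + sin φ₂, √((cos φ₁ + Bx)² + By²)) = 66.80368°
λₘ = λ₁ + atan2(By, cos φ₁ + Bx) = 114.30272°

114.303°E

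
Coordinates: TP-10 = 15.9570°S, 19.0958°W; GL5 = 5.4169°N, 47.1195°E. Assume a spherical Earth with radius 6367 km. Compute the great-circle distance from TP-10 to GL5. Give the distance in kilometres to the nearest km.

Δφ = 21.3739°,  Δλ = 66.2153°
a = sin²(Δφ/2) + cos φ₁ cos φ₂ sin²(Δλ/2) = 0.319962
c = 2·arcsin(√a) = 1.202446 rad = 68.8951°
d = R·c = 6367 × 1.202446 = 7656.0 km

7656 km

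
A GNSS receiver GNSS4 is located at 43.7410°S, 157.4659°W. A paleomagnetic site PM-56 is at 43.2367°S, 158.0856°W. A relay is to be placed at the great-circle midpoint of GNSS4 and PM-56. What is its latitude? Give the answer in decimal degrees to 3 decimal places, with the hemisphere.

43.489°S

Bx = cos φ₂ cos Δλ = 0.728487,  By = cos φ₂ sin Δλ = -0.007879
φₘ = atan2(sin φ₁ + sin φ₂, √((cos φ₁ + Bx)² + By²)) = -43.48927°
λₘ = λ₁ + atan2(By, cos φ₁ + Bx) = -157.77704°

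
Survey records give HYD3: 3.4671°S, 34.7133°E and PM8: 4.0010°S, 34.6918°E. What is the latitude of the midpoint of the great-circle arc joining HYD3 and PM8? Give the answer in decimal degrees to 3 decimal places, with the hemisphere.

3.734°S

Bx = cos φ₂ cos Δλ = 0.997563,  By = cos φ₂ sin Δλ = -0.000374
φₘ = atan2(sin φ₁ + sin φ₂, √((cos φ₁ + Bx)² + By²)) = -3.73405°
λₘ = λ₁ + atan2(By, cos φ₁ + Bx) = 34.70255°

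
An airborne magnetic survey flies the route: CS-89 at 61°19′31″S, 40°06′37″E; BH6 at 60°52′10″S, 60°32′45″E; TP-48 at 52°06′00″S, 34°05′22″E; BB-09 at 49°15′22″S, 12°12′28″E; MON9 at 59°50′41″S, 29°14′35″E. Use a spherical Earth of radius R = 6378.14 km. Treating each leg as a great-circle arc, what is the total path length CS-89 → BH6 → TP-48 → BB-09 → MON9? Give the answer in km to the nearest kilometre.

6146 km

CS-89: φ = -61.32528°, λ = +40.11028°
BH6: φ = -60.86944°, λ = +60.54583°
TP-48: φ = -52.10000°, λ = +34.08944°
BB-09: φ = -49.25611°, λ = +12.20778°
MON9: φ = -59.84472°, λ = +29.24306°
CS-89→BH6: c = 0.171863 rad, d = 1096.17 km
BH6→TP-48: c = 0.294343 rad, d = 1877.36 km
TP-48→BB-09: c = 0.246044 rad, d = 1569.30 km
BB-09→MON9: c = 0.251314 rad, d = 1602.92 km
Total = 1096.17 + 1877.36 + 1569.30 + 1602.92 = 6145.75 km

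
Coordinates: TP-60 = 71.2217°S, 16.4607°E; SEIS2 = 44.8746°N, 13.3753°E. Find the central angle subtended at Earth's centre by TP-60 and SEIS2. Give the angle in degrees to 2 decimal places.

116.12°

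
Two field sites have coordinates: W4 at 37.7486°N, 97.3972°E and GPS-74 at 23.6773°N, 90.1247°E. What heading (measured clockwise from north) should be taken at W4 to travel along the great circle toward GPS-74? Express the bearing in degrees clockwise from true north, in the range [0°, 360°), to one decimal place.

Δλ = -7.2725°
y = sin Δλ · cos φ₂ = -0.115933
x = cos φ₁ sin φ₂ − sin φ₁ cos φ₂ cos Δλ = -0.238619
θ = atan2(y, x) = -154.0873° → 205.9127° (mod 360°)

205.9°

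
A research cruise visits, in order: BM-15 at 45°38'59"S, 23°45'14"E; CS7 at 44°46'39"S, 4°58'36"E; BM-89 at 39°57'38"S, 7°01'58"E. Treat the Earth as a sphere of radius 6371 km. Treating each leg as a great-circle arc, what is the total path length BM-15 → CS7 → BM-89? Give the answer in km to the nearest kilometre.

2032 km

BM-15: φ = -45.64972°, λ = +23.75389°
CS7: φ = -44.77750°, λ = +4.97667°
BM-89: φ = -39.96056°, λ = +7.03278°
BM-15→CS7: c = 0.230841 rad, d = 1470.69 km
CS7→BM-89: c = 0.088145 rad, d = 561.57 km
Total = 1470.69 + 561.57 = 2032.26 km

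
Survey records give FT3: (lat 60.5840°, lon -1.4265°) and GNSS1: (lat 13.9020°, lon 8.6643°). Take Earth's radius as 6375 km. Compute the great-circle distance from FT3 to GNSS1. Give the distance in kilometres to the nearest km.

Δφ = -46.6820°,  Δλ = 10.0908°
a = sin²(Δφ/2) + cos φ₁ cos φ₂ sin²(Δλ/2) = 0.160664
c = 2·arcsin(√a) = 0.824843 rad = 47.2600°
d = R·c = 6375 × 0.824843 = 5258.4 km

5258 km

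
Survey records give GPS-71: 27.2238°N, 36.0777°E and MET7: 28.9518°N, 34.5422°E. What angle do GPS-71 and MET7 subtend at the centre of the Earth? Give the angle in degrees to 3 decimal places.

Δφ = 1.7280°,  Δλ = -1.5355°
a = sin²(Δφ/2) + cos φ₁ cos φ₂ sin²(Δλ/2) = 0.000367
c = 2·arcsin(√a) = 0.038321 rad = 2.1956°

2.196°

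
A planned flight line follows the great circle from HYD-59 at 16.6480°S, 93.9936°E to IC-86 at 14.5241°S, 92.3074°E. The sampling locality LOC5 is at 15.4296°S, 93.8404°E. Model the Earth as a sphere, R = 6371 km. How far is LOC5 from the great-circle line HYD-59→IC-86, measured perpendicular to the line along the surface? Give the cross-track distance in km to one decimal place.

69.7 km

δ₁₃ = central angle HYD-59→LOC5 = 0.021420 rad  (haversine)
θ₁₃ = bearing HYD-59→LOC5 = 353.088°,  θ₁₂ = bearing HYD-59→IC-86 = 322.364°
dₓₜ = R·arcsin(sin δ₁₃ · sin(θ₁₃ − θ₁₂)) = 6371·arcsin(0.02142·sin(30.724°)) = 69.717 km
|dₓₜ| = 69.717 km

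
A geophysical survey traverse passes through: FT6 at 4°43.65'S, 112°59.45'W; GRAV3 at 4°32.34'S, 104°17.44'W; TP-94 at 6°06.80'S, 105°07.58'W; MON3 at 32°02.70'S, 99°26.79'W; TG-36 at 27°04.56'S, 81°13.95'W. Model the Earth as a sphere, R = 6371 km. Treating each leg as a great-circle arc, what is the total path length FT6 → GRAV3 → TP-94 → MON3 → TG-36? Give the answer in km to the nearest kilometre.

5949 km

FT6: φ = -4.72750°, λ = -112.99083°
GRAV3: φ = -4.53900°, λ = -104.29067°
TP-94: φ = -6.11333°, λ = -105.12633°
MON3: φ = -32.04500°, λ = -99.44650°
TG-36: φ = -27.07600°, λ = -81.23250°
FT6→GRAV3: c = 0.151385 rad, d = 964.47 km
GRAV3→TP-94: c = 0.031079 rad, d = 198.00 km
TP-94→MON3: c = 0.461965 rad, d = 2943.18 km
MON3→TG-36: c = 0.289361 rad, d = 1843.52 km
Total = 964.47 + 198.00 + 2943.18 + 1843.52 = 5949.18 km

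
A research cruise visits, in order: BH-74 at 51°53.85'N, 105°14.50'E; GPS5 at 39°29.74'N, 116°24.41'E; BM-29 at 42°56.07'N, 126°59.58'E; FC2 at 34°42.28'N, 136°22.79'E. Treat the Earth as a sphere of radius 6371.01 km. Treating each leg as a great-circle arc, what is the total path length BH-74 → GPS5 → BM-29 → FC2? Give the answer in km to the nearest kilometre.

3811 km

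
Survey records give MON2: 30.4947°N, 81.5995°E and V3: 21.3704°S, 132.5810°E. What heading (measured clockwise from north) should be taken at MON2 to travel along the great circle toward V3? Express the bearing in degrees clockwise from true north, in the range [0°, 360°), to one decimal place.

Δλ = 50.9815°
y = sin Δλ · cos φ₂ = 0.723523
x = cos φ₁ sin φ₂ − sin φ₁ cos φ₂ cos Δλ = -0.611506
θ = atan2(y, x) = 130.2038° → 130.2038° (mod 360°)

130.2°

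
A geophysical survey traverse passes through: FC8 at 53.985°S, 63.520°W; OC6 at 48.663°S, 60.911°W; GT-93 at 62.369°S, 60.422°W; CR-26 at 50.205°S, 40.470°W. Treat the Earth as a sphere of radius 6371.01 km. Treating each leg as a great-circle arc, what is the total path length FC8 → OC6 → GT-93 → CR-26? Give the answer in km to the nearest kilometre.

FC8→OC6: c = 0.097130 rad, d = 618.82 km
OC6→GT-93: c = 0.239262 rad, d = 1524.34 km
GT-93→CR-26: c = 0.284750 rad, d = 1814.14 km
Total = 618.82 + 1524.34 + 1814.14 = 3957.30 km

3957 km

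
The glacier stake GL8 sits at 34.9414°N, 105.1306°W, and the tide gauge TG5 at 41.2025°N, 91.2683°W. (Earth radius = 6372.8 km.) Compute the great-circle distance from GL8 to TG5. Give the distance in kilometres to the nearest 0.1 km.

1396.9 km

Δφ = 6.2611°,  Δλ = 13.8623°
a = sin²(Δφ/2) + cos φ₁ cos φ₂ sin²(Δλ/2) = 0.011964
c = 2·arcsin(√a) = 0.219200 rad = 12.5592°
d = R·c = 6372.8 × 0.219200 = 1396.9 km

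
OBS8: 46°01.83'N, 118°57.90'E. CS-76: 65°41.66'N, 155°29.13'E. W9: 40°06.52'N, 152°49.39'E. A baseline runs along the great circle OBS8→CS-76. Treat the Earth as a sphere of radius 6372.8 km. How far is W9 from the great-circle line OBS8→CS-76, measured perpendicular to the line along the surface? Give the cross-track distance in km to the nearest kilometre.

2396 km

OBS8: φ = +46.03050°, λ = +118.96500°
CS-76: φ = +65.69433°, λ = +155.48550°
W9: φ = +40.10867°, λ = +152.82317°
δ₁₃ = central angle OBS8→W9 = 0.440317 rad  (haversine)
θ₁₃ = bearing OBS8→W9 = 91.321°,  θ₁₂ = bearing OBS8→CS-76 = 31.826°
dₓₜ = R·arcsin(sin δ₁₃ · sin(θ₁₃ − θ₁₂)) = 6372.8·arcsin(0.42623·sin(59.495°)) = 2396.367 km
|dₓₜ| = 2396.367 km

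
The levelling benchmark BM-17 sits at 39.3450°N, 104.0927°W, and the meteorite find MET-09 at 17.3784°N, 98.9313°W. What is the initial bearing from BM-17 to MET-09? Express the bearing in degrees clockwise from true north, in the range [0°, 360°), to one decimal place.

Δλ = 5.1614°
y = sin Δλ · cos φ₂ = 0.085855
x = cos φ₁ sin φ₂ − sin φ₁ cos φ₂ cos Δλ = -0.371613
θ = atan2(y, x) = 166.9910° → 166.9910° (mod 360°)

167.0°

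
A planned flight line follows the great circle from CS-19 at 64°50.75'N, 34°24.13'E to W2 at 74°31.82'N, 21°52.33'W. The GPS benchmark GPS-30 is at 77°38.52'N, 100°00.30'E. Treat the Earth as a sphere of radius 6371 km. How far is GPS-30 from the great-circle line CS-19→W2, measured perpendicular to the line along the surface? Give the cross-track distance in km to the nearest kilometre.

2360 km

CS-19: φ = +64.84583°, λ = +34.40217°
W2: φ = +74.53033°, λ = -21.87217°
GPS-30: φ = +77.64200°, λ = +100.00500°
δ₁₃ = central angle CS-19→GPS-30 = 0.398175 rad  (haversine)
θ₁₃ = bearing CS-19→GPS-30 = 30.178°,  θ₁₂ = bearing CS-19→W2 = 321.169°
dₓₜ = R·arcsin(sin δ₁₃ · sin(θ₁₃ − θ₁₂)) = 6371·arcsin(0.38774·sin(-290.992°)) = 2359.925 km
|dₓₜ| = 2359.925 km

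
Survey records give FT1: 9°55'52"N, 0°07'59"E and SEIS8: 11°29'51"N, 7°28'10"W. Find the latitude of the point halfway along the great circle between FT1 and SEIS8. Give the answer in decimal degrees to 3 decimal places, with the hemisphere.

FT1: φ = +9.93111°, λ = +0.13306°
SEIS8: φ = +11.49750°, λ = -7.46944°
Bx = cos φ₂ cos Δλ = 0.971320,  By = cos φ₂ sin Δλ = -0.129645
φₘ = atan2(sin φ₁ + sin φ₂, √((cos φ₁ + Bx)² + By²)) = 10.73738°
λₘ = λ₁ + atan2(By, cos φ₁ + Bx) = -3.65835°

10.737°N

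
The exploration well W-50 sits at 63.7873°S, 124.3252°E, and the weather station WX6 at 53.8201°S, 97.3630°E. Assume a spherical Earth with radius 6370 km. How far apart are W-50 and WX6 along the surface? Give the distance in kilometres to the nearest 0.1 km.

Δφ = 9.9672°,  Δλ = -26.9622°
a = sin²(Δφ/2) + cos φ₁ cos φ₂ sin²(Δλ/2) = 0.021717
c = 2·arcsin(√a) = 0.295814 rad = 16.9489°
d = R·c = 6370 × 0.295814 = 1884.3 km

1884.3 km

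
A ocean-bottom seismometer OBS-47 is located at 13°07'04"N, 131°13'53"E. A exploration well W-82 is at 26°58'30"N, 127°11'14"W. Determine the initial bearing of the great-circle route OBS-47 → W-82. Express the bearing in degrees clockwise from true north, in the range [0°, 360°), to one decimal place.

61.1°

OBS-47: φ = +13.11778°, λ = +131.23139°
W-82: φ = +26.97500°, λ = -127.18722°
Δλ = 101.5814°
y = sin Δλ · cos φ₂ = 0.873060
x = cos φ₁ sin φ₂ − sin φ₁ cos φ₂ cos Δλ = 0.482371
θ = atan2(y, x) = 61.0791° → 61.0791° (mod 360°)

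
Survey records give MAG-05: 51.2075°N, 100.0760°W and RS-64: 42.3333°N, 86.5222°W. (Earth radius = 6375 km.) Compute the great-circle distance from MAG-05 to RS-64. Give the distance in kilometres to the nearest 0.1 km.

Δφ = -8.8742°,  Δλ = 13.5538°
a = sin²(Δφ/2) + cos φ₁ cos φ₂ sin²(Δλ/2) = 0.012434
c = 2·arcsin(√a) = 0.223484 rad = 12.8047°
d = R·c = 6375 × 0.223484 = 1424.7 km

1424.7 km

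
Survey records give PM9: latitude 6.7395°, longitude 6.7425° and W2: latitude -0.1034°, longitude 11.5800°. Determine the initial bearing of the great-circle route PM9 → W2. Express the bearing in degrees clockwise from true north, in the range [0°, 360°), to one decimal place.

144.6°

Δλ = 4.8375°
y = sin Δλ · cos φ₂ = 0.084330
x = cos φ₁ sin φ₂ − sin φ₁ cos φ₂ cos Δλ = -0.118729
θ = atan2(y, x) = 144.6150° → 144.6150° (mod 360°)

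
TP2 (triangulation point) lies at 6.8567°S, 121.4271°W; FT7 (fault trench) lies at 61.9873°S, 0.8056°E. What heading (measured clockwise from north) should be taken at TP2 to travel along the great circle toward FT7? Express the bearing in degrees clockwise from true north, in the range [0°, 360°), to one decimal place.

Δλ = 122.2327°
y = sin Δλ · cos φ₂ = 0.397286
x = cos φ₁ sin φ₂ − sin φ₁ cos φ₂ cos Δλ = -0.906436
θ = atan2(y, x) = 156.3324° → 156.3324° (mod 360°)

156.3°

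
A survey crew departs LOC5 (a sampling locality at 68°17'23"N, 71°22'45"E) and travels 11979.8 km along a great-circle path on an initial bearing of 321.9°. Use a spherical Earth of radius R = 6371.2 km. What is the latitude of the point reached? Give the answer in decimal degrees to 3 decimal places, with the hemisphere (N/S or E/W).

0.328°S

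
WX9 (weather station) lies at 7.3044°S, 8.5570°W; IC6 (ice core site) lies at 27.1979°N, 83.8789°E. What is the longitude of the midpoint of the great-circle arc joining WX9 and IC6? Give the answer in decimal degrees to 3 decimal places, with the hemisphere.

34.409°E

Bx = cos φ₂ cos Δλ = -0.037802,  By = cos φ₂ sin Δλ = 0.888629
φₘ = atan2(sin φ₁ + sin φ₂, √((cos φ₁ + Bx)² + By²)) = 14.20035°
λₘ = λ₁ + atan2(By, cos φ₁ + Bx) = 34.40872°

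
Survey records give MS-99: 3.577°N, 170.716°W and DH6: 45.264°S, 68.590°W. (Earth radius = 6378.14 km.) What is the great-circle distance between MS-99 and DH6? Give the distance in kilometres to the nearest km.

Δφ = -48.8410°,  Δλ = 102.1260°
a = sin²(Δφ/2) + cos φ₁ cos φ₂ sin²(Δλ/2) = 0.595941
c = 2·arcsin(√a) = 1.763875 rad = 101.0626°
d = R·c = 6378.14 × 1.763875 = 11250.2 km

11250 km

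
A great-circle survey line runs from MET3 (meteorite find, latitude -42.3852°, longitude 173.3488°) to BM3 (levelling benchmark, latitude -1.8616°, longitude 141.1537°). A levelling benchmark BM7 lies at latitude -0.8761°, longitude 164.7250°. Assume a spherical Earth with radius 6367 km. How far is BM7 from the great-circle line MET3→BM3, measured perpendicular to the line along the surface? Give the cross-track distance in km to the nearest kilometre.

2277 km

δ₁₃ = central angle MET3→BM7 = 0.736981 rad  (haversine)
θ₁₃ = bearing MET3→BM7 = 347.109°,  θ₁₂ = bearing MET3→BM3 = 315.725°
dₓₜ = R·arcsin(sin δ₁₃ · sin(θ₁₃ − θ₁₂)) = 6367·arcsin(0.67206·sin(31.385°)) = 2276.632 km
|dₓₜ| = 2276.632 km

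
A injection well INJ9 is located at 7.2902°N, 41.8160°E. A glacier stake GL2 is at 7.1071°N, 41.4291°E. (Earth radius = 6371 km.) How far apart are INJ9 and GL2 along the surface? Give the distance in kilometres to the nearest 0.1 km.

47.3 km

Δφ = -0.1831°,  Δλ = -0.3869°
a = sin²(Δφ/2) + cos φ₁ cos φ₂ sin²(Δλ/2) = 0.000014
c = 2·arcsin(√a) = 0.007423 rad = 0.4253°
d = R·c = 6371 × 0.007423 = 47.3 km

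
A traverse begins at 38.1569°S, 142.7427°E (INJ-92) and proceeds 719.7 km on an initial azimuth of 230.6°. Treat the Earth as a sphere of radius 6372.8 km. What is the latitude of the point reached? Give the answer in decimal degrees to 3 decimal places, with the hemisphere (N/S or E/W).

δ = d/R = 719.7/6372.8 = 0.112933 rad
φ₂ = arcsin(sin φ₁ cos δ + cos φ₁ sin δ cos θ)
   = arcsin(-0.61782·0.99363 + 0.78632·0.11269·-0.63473) = -42.07686°
λ₂ = λ₁ + atan2(sin θ sin δ cos φ₁, cos δ − sin φ₁ sin φ₂) = 136.00513°

42.077°S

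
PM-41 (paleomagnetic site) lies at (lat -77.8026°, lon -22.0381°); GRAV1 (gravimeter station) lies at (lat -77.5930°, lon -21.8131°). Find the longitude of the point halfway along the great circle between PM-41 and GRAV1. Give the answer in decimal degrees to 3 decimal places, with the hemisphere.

Bx = cos φ₂ cos Δλ = 0.214853,  By = cos φ₂ sin Δλ = 0.000844
φₘ = atan2(sin φ₁ + sin φ₂, √((cos φ₁ + Bx)² + By²)) = -77.69782°
λₘ = λ₁ + atan2(By, cos φ₁ + Bx) = -21.92466°

21.925°W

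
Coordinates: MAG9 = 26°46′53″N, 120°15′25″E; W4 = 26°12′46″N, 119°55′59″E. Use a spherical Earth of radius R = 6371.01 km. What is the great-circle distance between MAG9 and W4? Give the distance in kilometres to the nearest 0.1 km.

71.0 km

MAG9: φ = +26.78139°, λ = +120.25694°
W4: φ = +26.21278°, λ = +119.93306°
Δφ = -0.5686°,  Δλ = -0.3239°
a = sin²(Δφ/2) + cos φ₁ cos φ₂ sin²(Δλ/2) = 0.000031
c = 2·arcsin(√a) = 0.011139 rad = 0.6382°
d = R·c = 6371.01 × 0.011139 = 71.0 km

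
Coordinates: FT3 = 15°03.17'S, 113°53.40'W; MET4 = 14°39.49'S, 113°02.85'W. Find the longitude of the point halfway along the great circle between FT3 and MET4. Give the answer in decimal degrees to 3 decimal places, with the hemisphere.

FT3: φ = -15.05283°, λ = -113.89000°
MET4: φ = -14.65817°, λ = -113.04750°
Bx = cos φ₂ cos Δλ = 0.967348,  By = cos φ₂ sin Δλ = 0.014225
φₘ = atan2(sin φ₁ + sin φ₂, √((cos φ₁ + Bx)² + By²)) = -14.85588°
λₘ = λ₁ + atan2(By, cos φ₁ + Bx) = -113.46837°

113.468°W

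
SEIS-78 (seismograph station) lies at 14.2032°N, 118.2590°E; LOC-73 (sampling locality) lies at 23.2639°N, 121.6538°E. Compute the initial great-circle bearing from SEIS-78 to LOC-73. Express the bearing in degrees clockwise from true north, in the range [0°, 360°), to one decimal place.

Δλ = 3.3948°
y = sin Δλ · cos φ₂ = 0.054401
x = cos φ₁ sin φ₂ − sin φ₁ cos φ₂ cos Δλ = 0.157876
θ = atan2(y, x) = 19.0130° → 19.0130° (mod 360°)

19.0°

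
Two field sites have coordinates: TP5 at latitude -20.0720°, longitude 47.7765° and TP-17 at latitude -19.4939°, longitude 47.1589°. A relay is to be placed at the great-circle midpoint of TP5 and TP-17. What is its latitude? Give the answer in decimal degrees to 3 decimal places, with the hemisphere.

Bx = cos φ₂ cos Δλ = 0.942622,  By = cos φ₂ sin Δλ = -0.010161
φₘ = atan2(sin φ₁ + sin φ₂, √((cos φ₁ + Bx)² + By²)) = -19.78322°
λₘ = λ₁ + atan2(By, cos φ₁ + Bx) = 47.46714°

19.783°S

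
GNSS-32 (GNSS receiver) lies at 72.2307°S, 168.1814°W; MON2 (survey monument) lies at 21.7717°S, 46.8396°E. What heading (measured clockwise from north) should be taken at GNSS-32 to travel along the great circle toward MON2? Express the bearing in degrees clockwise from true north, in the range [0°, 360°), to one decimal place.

212.5°

Δλ = -144.9790°
y = sin Δλ · cos φ₂ = -0.532942
x = cos φ₁ sin φ₂ − sin φ₁ cos φ₂ cos Δλ = -0.837440
θ = atan2(y, x) = -147.5276° → 212.4724° (mod 360°)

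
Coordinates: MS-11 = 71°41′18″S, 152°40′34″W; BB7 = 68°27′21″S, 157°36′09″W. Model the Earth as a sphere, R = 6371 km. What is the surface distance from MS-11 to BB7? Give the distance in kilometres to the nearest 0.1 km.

404.7 km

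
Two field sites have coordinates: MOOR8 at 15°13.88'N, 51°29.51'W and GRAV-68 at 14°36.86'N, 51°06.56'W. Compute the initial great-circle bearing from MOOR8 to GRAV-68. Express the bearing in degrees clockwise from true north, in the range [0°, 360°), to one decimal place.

MOOR8: φ = +15.23133°, λ = -51.49183°
GRAV-68: φ = +14.61433°, λ = -51.10933°
Δλ = 0.3825°
y = sin Δλ · cos φ₂ = 0.006460
x = cos φ₁ sin φ₂ − sin φ₁ cos φ₂ cos Δλ = -0.010763
θ = atan2(y, x) = 149.0278° → 149.0278° (mod 360°)

149.0°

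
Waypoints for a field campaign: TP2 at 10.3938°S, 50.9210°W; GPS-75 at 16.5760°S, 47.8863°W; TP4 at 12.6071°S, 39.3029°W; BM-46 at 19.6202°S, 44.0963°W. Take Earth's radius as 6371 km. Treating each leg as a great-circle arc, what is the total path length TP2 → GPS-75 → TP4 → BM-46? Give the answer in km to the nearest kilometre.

2718 km

TP2→GPS-75: c = 0.119550 rad, d = 761.65 km
GPS-75→TP4: c = 0.160636 rad, d = 1023.41 km
TP4→BM-46: c = 0.146396 rad, d = 932.69 km
Total = 761.65 + 1023.41 + 932.69 = 2717.75 km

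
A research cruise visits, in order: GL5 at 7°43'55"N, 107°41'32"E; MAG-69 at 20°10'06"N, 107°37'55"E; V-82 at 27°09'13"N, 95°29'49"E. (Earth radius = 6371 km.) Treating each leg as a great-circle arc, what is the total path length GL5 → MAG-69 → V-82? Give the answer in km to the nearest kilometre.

2841 km

GL5: φ = +7.73194°, λ = +107.69222°
MAG-69: φ = +20.16833°, λ = +107.63194°
V-82: φ = +27.15361°, λ = +95.49694°
GL5→MAG-69: c = 0.217058 rad, d = 1382.88 km
MAG-69→V-82: c = 0.228910 rad, d = 1458.39 km
Total = 1382.88 + 1458.39 = 2841.27 km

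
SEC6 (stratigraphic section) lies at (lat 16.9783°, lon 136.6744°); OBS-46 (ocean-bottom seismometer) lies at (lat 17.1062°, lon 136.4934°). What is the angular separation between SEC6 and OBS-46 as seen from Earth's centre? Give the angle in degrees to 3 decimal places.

Δφ = 0.1279°,  Δλ = -0.1810°
a = sin²(Δφ/2) + cos φ₁ cos φ₂ sin²(Δλ/2) = 0.000004
c = 2·arcsin(√a) = 0.003756 rad = 0.2152°

0.215°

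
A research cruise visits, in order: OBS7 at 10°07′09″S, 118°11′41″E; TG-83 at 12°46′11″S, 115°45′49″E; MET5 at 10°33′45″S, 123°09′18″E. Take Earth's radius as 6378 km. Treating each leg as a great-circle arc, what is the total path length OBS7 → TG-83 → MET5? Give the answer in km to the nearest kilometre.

OBS7: φ = -10.11917°, λ = +118.19472°
TG-83: φ = -12.76972°, λ = +115.76361°
MET5: φ = -10.56250°, λ = +123.15500°
OBS7→TG-83: c = 0.062203 rad, d = 396.73 km
TG-83→MET5: c = 0.132070 rad, d = 842.34 km
Total = 396.73 + 842.34 = 1239.07 km

1239 km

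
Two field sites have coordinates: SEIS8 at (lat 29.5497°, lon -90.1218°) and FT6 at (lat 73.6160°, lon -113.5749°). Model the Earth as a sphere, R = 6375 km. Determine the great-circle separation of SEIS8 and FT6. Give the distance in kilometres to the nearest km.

5086 km

Δφ = 44.0663°,  Δλ = -23.4531°
a = sin²(Δφ/2) + cos φ₁ cos φ₂ sin²(Δλ/2) = 0.150868
c = 2·arcsin(√a) = 0.797828 rad = 45.7122°
d = R·c = 6375 × 0.797828 = 5086.2 km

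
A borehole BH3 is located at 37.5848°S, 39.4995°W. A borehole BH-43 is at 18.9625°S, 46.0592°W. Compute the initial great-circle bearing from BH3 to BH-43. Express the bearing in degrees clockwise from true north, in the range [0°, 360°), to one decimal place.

Δλ = -6.5597°
y = sin Δλ · cos φ₂ = -0.108039
x = cos φ₁ sin φ₂ − sin φ₁ cos φ₂ cos Δλ = 0.315552
θ = atan2(y, x) = -18.9002° → 341.0998° (mod 360°)

341.1°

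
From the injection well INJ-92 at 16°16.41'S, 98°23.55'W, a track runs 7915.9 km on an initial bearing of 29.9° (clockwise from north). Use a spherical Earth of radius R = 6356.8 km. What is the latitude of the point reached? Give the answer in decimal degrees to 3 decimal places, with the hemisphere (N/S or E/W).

INJ-92: φ = -16.27350°, λ = -98.39250°
δ = d/R = 7915.9/6356.8 = 1.245265 rad
φ₂ = arcsin(sin φ₁ cos δ + cos φ₁ sin δ cos θ)
   = arcsin(-0.28022·0.31981 + 0.95994·0.94748·0.86690) = 44.33412°
λ₂ = λ₁ + atan2(sin θ sin δ cos φ₁, cos δ − sin φ₁ sin φ₂) = -57.06864°

44.334°N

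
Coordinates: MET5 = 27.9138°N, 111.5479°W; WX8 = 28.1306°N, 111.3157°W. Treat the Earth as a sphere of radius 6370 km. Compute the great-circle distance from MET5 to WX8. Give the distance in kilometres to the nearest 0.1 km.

33.2 km

Δφ = 0.2168°,  Δλ = 0.2322°
a = sin²(Δφ/2) + cos φ₁ cos φ₂ sin²(Δλ/2) = 0.000007
c = 2·arcsin(√a) = 0.005207 rad = 0.2984°
d = R·c = 6370 × 0.005207 = 33.2 km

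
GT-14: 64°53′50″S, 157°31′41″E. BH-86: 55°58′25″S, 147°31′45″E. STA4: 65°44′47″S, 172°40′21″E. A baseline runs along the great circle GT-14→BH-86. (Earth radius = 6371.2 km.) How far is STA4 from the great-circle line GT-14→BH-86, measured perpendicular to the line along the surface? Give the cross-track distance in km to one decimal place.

474.1 km

GT-14: φ = -64.89722°, λ = +157.52806°
BH-86: φ = -55.97361°, λ = +147.52917°
STA4: φ = -65.74639°, λ = +172.67250°
δ₁₃ = central angle GT-14→STA4 = 0.111072 rad  (haversine)
θ₁₃ = bearing GT-14→STA4 = 104.492°,  θ₁₂ = bearing GT-14→BH-86 = 326.613°
dₓₜ = R·arcsin(sin δ₁₃ · sin(θ₁₃ − θ₁₂)) = 6371.2·arcsin(0.11084·sin(-222.120°)) = 474.085 km
|dₓₜ| = 474.085 km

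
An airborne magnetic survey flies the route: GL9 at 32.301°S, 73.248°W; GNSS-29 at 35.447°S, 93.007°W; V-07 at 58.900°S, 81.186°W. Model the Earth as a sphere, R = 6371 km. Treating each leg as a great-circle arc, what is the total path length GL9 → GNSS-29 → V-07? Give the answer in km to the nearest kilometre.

GL9→GNSS-29: c = 0.291023 rad, d = 1854.11 km
GNSS-29→V-07: c = 0.431205 rad, d = 2747.21 km
Total = 1854.11 + 2747.21 = 4601.31 km

4601 km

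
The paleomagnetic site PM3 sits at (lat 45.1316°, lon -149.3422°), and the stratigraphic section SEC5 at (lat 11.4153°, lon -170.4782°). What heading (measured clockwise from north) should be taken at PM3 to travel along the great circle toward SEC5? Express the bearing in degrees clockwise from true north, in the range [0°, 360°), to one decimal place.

Δλ = -21.1360°
y = sin Δλ · cos φ₂ = -0.353450
x = cos φ₁ sin φ₂ − sin φ₁ cos φ₂ cos Δλ = -0.508346
θ = atan2(y, x) = -145.1893° → 214.8107° (mod 360°)

214.8°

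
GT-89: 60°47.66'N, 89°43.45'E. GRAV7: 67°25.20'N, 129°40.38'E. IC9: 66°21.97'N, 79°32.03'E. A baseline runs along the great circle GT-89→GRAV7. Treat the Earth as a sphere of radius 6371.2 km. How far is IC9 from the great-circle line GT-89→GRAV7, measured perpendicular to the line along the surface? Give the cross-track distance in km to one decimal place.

795.3 km

GT-89: φ = +60.79433°, λ = +89.72417°
GRAV7: φ = +67.42000°, λ = +129.67300°
IC9: φ = +66.36617°, λ = +79.53383°
δ₁₃ = central angle GT-89→IC9 = 0.125065 rad  (haversine)
θ₁₃ = bearing GT-89→IC9 = 325.348°,  θ₁₂ = bearing GT-89→GRAV7 = 51.859°
dₓₜ = R·arcsin(sin δ₁₃ · sin(θ₁₃ − θ₁₂)) = 6371.2·arcsin(0.12474·sin(273.489°)) = -795.330 km
|dₓₜ| = 795.330 km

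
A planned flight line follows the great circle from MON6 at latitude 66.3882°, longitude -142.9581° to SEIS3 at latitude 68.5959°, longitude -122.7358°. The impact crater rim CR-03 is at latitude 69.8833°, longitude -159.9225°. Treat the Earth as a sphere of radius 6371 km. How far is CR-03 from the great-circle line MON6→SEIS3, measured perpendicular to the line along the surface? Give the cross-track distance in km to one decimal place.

703.6 km

δ₁₃ = central angle MON6→CR-03 = 0.125417 rad  (haversine)
θ₁₃ = bearing MON6→CR-03 = 306.654°,  θ₁₂ = bearing MON6→SEIS3 = 64.884°
dₓₜ = R·arcsin(sin δ₁₃ · sin(θ₁₃ − θ₁₂)) = 6371·arcsin(0.12509·sin(241.770°)) = -703.577 km
|dₓₜ| = 703.577 km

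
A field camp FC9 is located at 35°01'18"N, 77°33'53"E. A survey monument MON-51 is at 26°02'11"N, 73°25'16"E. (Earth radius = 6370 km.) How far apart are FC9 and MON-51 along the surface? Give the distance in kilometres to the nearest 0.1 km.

1074.6 km

FC9: φ = +35.02167°, λ = +77.56472°
MON-51: φ = +26.03639°, λ = +73.42111°
Δφ = -8.9853°,  Δλ = -4.1436°
a = sin²(Δφ/2) + cos φ₁ cos φ₂ sin²(Δλ/2) = 0.007097
c = 2·arcsin(√a) = 0.168693 rad = 9.6654°
d = R·c = 6370 × 0.168693 = 1074.6 km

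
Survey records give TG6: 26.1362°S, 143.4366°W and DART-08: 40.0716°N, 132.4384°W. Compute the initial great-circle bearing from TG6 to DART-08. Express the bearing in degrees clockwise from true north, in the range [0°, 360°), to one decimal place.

Δλ = 10.9982°
y = sin Δλ · cos φ₂ = 0.145991
x = cos φ₁ sin φ₂ − sin φ₁ cos φ₂ cos Δλ = 0.908823
θ = atan2(y, x) = 9.1259° → 9.1259° (mod 360°)

9.1°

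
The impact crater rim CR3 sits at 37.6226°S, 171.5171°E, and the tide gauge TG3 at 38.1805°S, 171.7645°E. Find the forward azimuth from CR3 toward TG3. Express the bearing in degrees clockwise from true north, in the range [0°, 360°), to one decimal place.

Δλ = 0.2474°
y = sin Δλ · cos φ₂ = 0.003394
x = cos φ₁ sin φ₂ − sin φ₁ cos φ₂ cos Δλ = -0.009742
θ = atan2(y, x) = 160.7904° → 160.7904° (mod 360°)

160.8°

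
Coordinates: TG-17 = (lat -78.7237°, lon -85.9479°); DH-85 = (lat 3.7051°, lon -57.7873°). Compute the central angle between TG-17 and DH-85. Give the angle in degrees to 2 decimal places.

Δφ = 82.4288°,  Δλ = 28.1606°
a = sin²(Δφ/2) + cos φ₁ cos φ₂ sin²(Δλ/2) = 0.445670
c = 2·arcsin(√a) = 1.461921 rad = 83.7619°

83.76°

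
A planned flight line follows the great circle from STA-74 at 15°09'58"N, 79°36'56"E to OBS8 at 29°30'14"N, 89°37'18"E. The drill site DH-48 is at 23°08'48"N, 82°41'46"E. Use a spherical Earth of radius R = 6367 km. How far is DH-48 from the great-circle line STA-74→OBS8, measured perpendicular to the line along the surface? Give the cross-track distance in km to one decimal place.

STA-74: φ = +15.16611°, λ = +79.61556°
OBS8: φ = +29.50389°, λ = +89.62167°
DH-48: φ = +23.14667°, λ = +82.69611°
δ₁₃ = central angle STA-74→DH-48 = 0.148238 rad  (haversine)
θ₁₃ = bearing STA-74→DH-48 = 19.546°,  θ₁₂ = bearing STA-74→OBS8 = 31.058°
dₓₜ = R·arcsin(sin δ₁₃ · sin(θ₁₃ − θ₁₂)) = 6367·arcsin(0.14770·sin(-11.512°)) = -187.695 km
|dₓₜ| = 187.695 km

187.7 km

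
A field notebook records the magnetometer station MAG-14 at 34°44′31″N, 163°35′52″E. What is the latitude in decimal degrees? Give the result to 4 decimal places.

34° + 44′/60 + 31″/3600 = 34 + 0.73333 + 0.00861 = 34.7419°

34.7419°N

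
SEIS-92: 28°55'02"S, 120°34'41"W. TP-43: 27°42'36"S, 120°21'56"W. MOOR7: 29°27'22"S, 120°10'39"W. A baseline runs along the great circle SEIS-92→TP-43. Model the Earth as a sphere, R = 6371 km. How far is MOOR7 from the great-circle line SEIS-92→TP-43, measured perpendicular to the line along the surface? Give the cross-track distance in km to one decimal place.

47.6 km

SEIS-92: φ = -28.91722°, λ = -120.57806°
TP-43: φ = -27.71000°, λ = -120.36556°
MOOR7: φ = -29.45611°, λ = -120.17750°
δ₁₃ = central angle SEIS-92→MOOR7 = 0.011212 rad  (haversine)
θ₁₃ = bearing SEIS-92→MOOR7 = 147.117°,  θ₁₂ = bearing SEIS-92→TP-43 = 8.859°
dₓₜ = R·arcsin(sin δ₁₃ · sin(θ₁₃ − θ₁₂)) = 6371·arcsin(0.01121·sin(138.258°)) = 47.558 km
|dₓₜ| = 47.558 km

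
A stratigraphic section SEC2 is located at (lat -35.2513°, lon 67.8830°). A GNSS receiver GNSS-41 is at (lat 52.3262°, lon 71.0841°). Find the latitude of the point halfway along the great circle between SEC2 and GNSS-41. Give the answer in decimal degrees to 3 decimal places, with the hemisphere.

Bx = cos φ₂ cos Δλ = 0.610212,  By = cos φ₂ sin Δλ = 0.034128
φₘ = atan2(sin φ₁ + sin φ₂, √((cos φ₁ + Bx)² + By²)) = 8.54067°
λₘ = λ₁ + atan2(By, cos φ₁ + Bx) = 69.25317°

8.541°N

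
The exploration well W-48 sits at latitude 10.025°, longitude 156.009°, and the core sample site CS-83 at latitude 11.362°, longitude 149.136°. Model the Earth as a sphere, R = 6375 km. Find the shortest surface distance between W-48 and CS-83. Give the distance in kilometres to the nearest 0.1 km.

766.0 km

Δφ = 1.3370°,  Δλ = -6.8730°
a = sin²(Δφ/2) + cos φ₁ cos φ₂ sin²(Δλ/2) = 0.003605
c = 2·arcsin(√a) = 0.120156 rad = 6.8844°
d = R·c = 6375 × 0.120156 = 766.0 km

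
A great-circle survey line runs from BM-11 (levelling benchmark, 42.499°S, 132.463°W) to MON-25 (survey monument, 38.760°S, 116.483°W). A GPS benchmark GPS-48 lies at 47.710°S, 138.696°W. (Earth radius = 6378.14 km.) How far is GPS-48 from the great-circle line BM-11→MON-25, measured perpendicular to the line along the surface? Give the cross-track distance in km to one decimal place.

489.0 km

δ₁₃ = central angle BM-11→GPS-48 = 0.118946 rad  (haversine)
θ₁₃ = bearing BM-11→GPS-48 = 217.999°,  θ₁₂ = bearing BM-11→MON-25 = 78.198°
dₓₜ = R·arcsin(sin δ₁₃ · sin(θ₁₃ − θ₁₂)) = 6378.14·arcsin(0.11867·sin(139.801°)) = 488.995 km
|dₓₜ| = 488.995 km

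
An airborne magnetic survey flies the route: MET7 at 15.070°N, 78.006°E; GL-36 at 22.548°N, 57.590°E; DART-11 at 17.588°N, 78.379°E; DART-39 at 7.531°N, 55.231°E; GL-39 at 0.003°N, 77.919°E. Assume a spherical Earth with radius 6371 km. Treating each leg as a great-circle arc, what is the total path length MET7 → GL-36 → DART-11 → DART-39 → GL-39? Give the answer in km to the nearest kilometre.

MET7→GL-36: c = 0.361192 rad, d = 2301.15 km
GL-36→DART-11: c = 0.351269 rad, d = 2237.94 km
DART-11→DART-39: c = 0.430990 rad, d = 2745.84 km
DART-39→GL-39: c = 0.416112 rad, d = 2651.05 km
Total = 2301.15 + 2237.94 + 2745.84 + 2651.05 = 9935.98 km

9936 km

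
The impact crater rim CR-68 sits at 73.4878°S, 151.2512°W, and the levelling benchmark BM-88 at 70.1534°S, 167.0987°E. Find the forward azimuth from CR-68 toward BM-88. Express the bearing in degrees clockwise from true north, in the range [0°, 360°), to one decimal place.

263.9°

Δλ = -41.6501°
y = sin Δλ · cos φ₂ = -0.225627
x = cos φ₁ sin φ₂ − sin φ₁ cos φ₂ cos Δλ = -0.024118
θ = atan2(y, x) = -96.1013° → 263.8987° (mod 360°)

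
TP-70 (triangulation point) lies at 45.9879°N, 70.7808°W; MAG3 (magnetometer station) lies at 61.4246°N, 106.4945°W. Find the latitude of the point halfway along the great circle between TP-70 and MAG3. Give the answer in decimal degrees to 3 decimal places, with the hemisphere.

Bx = cos φ₂ cos Δλ = 0.388365,  By = cos φ₂ sin Δλ = -0.279209
φₘ = atan2(sin φ₁ + sin φ₂, √((cos φ₁ + Bx)² + By²)) = 54.99799°
λₘ = λ₁ + atan2(By, cos φ₁ + Bx) = -85.23523°

54.998°N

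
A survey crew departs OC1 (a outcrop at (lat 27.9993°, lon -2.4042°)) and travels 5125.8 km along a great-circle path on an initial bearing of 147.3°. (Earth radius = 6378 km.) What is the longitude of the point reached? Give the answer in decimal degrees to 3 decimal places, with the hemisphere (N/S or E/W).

δ = d/R = 5125.8/6378 = 0.803669 rad
φ₂ = arcsin(sin φ₁ cos δ + cos φ₁ sin δ cos θ)
   = arcsin(0.46946·0.69407 + 0.88295·0.71991·-0.84151) = -12.06745°
λ₂ = λ₁ + atan2(sin θ sin δ cos φ₁, cos δ − sin φ₁ sin φ₂) = 21.03099°

21.031°E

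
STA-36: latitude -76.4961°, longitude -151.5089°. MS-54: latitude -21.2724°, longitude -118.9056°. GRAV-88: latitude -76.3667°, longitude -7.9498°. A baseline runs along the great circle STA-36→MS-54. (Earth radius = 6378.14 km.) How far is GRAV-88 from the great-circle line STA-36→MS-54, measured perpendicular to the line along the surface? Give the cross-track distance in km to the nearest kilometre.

δ₁₃ = central angle STA-36→GRAV-88 = 0.449467 rad  (haversine)
θ₁₃ = bearing STA-36→GRAV-88 = 161.202°,  θ₁₂ = bearing STA-36→MS-54 = 36.498°
dₓₜ = R·arcsin(sin δ₁₃ · sin(θ₁₃ − θ₁₂)) = 6378.14·arcsin(0.43449·sin(124.703°)) = 2329.700 km
|dₓₜ| = 2329.700 km

2330 km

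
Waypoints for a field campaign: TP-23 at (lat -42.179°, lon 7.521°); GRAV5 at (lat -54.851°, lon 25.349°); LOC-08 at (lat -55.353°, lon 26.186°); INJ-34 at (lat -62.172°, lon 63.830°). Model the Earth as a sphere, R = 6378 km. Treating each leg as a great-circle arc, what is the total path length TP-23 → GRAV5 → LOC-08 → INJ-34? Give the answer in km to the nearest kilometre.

4258 km

TP-23→GRAV5: c = 0.300613 rad, d = 1917.31 km
GRAV5→LOC-08: c = 0.012108 rad, d = 77.23 km
LOC-08→INJ-34: c = 0.354914 rad, d = 2263.64 km
Total = 1917.31 + 77.23 + 2263.64 = 4258.18 km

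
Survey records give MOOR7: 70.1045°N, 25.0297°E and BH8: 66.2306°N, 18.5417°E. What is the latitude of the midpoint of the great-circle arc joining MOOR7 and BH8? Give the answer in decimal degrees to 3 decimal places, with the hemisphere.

Bx = cos φ₂ cos Δλ = 0.400475,  By = cos φ₂ sin Δλ = -0.045543
φₘ = atan2(sin φ₁ + sin φ₂, √((cos φ₁ + Bx)² + By²)) = 68.19903°
λₘ = λ₁ + atan2(By, cos φ₁ + Bx) = 21.51157°

68.199°N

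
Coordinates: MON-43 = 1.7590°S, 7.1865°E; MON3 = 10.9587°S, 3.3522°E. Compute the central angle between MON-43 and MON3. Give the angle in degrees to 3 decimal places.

Δφ = -9.1997°,  Δλ = -3.8343°
a = sin²(Δφ/2) + cos φ₁ cos φ₂ sin²(Δλ/2) = 0.007530
c = 2·arcsin(√a) = 0.173766 rad = 9.9561°

9.956°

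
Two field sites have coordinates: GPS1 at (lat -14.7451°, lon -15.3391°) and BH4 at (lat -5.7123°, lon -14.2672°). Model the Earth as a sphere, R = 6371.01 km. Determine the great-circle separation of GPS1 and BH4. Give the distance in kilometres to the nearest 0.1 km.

1011.2 km

Δφ = 9.0328°,  Δλ = 1.0719°
a = sin²(Δφ/2) + cos φ₁ cos φ₂ sin²(Δλ/2) = 0.006285
c = 2·arcsin(√a) = 0.158721 rad = 9.0940°
d = R·c = 6371.01 × 0.158721 = 1011.2 km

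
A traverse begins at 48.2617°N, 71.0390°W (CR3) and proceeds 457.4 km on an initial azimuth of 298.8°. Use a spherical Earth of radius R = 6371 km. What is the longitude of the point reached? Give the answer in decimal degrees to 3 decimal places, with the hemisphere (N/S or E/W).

76.664°W

δ = d/R = 457.4/6371 = 0.071794 rad
φ₂ = arcsin(sin φ₁ cos δ + cos φ₁ sin δ cos θ)
   = arcsin(0.74619·0.99742 + 0.66573·0.07173·0.48175) = 50.10998°
λ₂ = λ₁ + atan2(sin θ sin δ cos φ₁, cos δ − sin φ₁ sin φ₂) = -76.66397°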